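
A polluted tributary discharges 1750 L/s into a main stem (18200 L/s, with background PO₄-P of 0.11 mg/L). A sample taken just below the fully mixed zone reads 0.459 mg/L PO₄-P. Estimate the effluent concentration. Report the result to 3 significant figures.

Mass balance: 18200·0.1100 + 1750·Cₑ = 19950·0.4590
→ Cₑ = (19950·0.4590 − 18200·0.1100) / 1750 = 4.089 mg/L.

4.09 mg/L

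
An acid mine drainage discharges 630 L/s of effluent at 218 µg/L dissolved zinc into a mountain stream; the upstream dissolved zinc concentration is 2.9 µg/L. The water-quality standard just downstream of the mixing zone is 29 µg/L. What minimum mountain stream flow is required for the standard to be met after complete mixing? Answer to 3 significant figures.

Set C_mix = 29: (Q·2.900 + 630.0·218.0) / (Q + 630.0) = 29
→ Q = 630.0·(218.0 − 29)/(29 − 2.900) = 4562 L/s.

4560 L/s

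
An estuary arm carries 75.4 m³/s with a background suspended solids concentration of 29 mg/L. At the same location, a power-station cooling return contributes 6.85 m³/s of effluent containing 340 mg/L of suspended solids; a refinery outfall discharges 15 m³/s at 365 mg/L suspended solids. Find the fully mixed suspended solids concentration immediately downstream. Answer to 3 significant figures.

103 mg/L

Mixed concentration C = ΣQC/ΣQ = (75.40·29.00 + 6.850·340.0 + 15.00·365.0) / 97.25 = 9991/97.25 = 102.7 mg/L.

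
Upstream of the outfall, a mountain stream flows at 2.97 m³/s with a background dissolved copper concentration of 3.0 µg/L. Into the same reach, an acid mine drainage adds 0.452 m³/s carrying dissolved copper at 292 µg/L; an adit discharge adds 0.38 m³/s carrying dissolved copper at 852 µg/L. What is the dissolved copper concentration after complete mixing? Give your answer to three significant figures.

After mixing, C = (2.970·3.000 + 0.4520·292.0 + 0.3800·852.0) / 3.802 = 464.7/3.802 = 122.2 µg/L.

122 µg/L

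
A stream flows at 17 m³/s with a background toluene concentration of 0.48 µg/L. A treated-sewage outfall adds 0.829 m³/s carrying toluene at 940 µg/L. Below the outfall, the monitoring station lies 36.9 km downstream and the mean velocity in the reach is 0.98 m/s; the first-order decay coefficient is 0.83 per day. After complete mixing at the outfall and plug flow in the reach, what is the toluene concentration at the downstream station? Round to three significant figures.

Flow-weighted average: C = (17.00·0.4800 + 0.8290·940.0) / 17.83 = 787.4/17.83 = 44.17 µg/L.
Travel time t = 36.9·1000 / 0.98 = 37650 s = 10.46 h.
Applying C = C₀e^(−kt): 44.17 × 0.6965 = 30.76 µg/L.

30.8 µg/L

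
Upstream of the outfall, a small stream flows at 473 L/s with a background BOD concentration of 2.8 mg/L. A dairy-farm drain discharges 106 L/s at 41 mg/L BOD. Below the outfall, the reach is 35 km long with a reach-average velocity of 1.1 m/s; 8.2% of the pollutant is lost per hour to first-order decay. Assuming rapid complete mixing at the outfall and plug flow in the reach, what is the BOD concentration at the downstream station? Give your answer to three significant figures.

4.60 mg/L

Flow-weighted average: C = (473.0·2.800 + 106.0·41.00) / 579.0 = 5670/579.0 = 9.793 mg/L.
Travel time t = 35·1000 / 1.1 = 31820 s = 8.838 h.
8.2%/h lost → k = −ln(1 − 0.082) = 0.08556 h⁻¹.
Applying C = C₀e^(−kt): 9.793 × 0.4695 = 4.598 mg/L.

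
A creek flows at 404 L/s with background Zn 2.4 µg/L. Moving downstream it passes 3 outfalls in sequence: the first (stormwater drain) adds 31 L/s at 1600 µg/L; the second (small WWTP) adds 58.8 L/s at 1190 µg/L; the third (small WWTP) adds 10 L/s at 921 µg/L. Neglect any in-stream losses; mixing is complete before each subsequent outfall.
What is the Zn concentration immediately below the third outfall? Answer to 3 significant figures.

258 µg/L

After outfall 1: Q = 404.0 + 31.00 = 435.0 L/s; C = (404.0·2.400 + 31.00·1600)/435.0 = 116.3 µg/L.
After outfall 2: Q = 435.0 + 58.80 = 493.8 L/s; C = (435.0·116.3 + 58.80·1190)/493.8 = 244.1 µg/L.
After outfall 3: Q = 493.8 + 10.00 = 503.8 L/s; C = (493.8·244.1 + 10.00·921.0)/503.8 = 257.5 µg/L.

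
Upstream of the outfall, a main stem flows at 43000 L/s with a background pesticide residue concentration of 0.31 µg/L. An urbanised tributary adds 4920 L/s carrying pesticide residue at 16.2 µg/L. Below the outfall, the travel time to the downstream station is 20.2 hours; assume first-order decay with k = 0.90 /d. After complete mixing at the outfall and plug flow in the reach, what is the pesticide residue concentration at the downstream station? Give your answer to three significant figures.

0.910 µg/L

Flow-weighted average: C = (43000·0.3100 + 4920·16.20) / 47920 = 93030/47920 = 1.941 µg/L.
Applying C = C₀e^(−kt): 1.941 × 0.4688 = 0.9102 µg/L.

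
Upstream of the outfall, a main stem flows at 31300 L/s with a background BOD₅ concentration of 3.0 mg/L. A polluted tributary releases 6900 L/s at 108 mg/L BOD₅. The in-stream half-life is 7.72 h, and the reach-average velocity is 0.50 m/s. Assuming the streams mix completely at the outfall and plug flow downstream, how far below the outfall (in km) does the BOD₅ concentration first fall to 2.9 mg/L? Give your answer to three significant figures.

Mass balance: C = (31300·3.000 + 6900·108.0) / 38200 = 839100/38200 = 21.97 mg/L.
Half-life 7.72 h → k = ln 2 / 7.72 = 0.08979 h⁻¹ = 2.155 d⁻¹.
Set 21.97·exp(−k·t) = 2.9 → t = ln(21.97/2.9)/k = 81180 s = 22.55 h.
Distance = v·t = 0.50·81180 = 40590 m = 40.59 km.

40.6 km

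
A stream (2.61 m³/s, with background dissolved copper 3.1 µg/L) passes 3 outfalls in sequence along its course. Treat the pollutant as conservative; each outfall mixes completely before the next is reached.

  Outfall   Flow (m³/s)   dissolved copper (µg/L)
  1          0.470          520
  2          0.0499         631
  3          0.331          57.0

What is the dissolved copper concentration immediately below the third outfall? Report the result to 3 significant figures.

87.5 µg/L

Below outfall 1: Q → 3.080 m³/s, C = (2.610·3.100 + 0.4700·520.0)/3.080 = 81.98 µg/L.
Below outfall 2: Q → 3.130 m³/s, C = (3.080·81.98 + 0.04990·631.0)/3.130 = 90.73 µg/L.
Below outfall 3: Q → 3.461 m³/s, C = (3.130·90.73 + 0.3310·57.00)/3.461 = 87.50 µg/L.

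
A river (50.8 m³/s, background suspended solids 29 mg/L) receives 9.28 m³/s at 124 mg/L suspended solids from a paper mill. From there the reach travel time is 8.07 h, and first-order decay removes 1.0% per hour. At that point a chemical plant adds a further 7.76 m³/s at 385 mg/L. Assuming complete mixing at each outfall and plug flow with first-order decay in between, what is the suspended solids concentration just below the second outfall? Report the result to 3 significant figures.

Mixed concentration C = ΣQC/ΣQ = (50.80·29.00 + 9.280·124.0) / 60.08 = 2624/60.08 = 43.67 mg/L; combined flow 60.08 m³/s.
1.0%/h lost → k = −ln(1 − 0.01) = 0.01005 h⁻¹.
Applying C = C₀e^(−kt): 43.67 × 0.9221 = 40.27 mg/L.
At the second outfall, C = (60.08·40.27 + 7.760·385.0) / (60.08 + 7.760) = 79.70 mg/L.

79.7 mg/L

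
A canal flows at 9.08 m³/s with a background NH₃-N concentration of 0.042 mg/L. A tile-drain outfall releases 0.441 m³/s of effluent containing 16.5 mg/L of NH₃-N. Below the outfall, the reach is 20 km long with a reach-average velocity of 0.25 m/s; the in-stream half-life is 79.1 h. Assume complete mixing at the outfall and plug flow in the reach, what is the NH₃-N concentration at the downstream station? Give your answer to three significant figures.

0.662 mg/L

Mixed concentration C = ΣQC/ΣQ = (9.080·0.04200 + 0.4410·16.50) / 9.521 = 7.658/9.521 = 0.8043 mg/L.
Travel time t = 20·1000 / 0.25 = 80000 s = 22.22 h.
Half-life 79.1 h → k = ln 2 / 79.1 = 0.008763 h⁻¹ = 0.2103 d⁻¹.
After decay, C = 0.8043 × e^(−kt) = 0.8043 × 0.8231 = 0.6620 mg/L.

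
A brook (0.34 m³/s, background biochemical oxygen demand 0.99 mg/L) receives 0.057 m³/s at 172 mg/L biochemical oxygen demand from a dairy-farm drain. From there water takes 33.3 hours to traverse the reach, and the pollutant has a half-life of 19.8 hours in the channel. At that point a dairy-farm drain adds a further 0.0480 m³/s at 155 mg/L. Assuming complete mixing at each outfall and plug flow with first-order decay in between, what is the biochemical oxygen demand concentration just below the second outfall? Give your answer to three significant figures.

23.8 mg/L

Flow-weighted average: C = (0.3400·0.9900 + 0.05700·172.0) / 0.3970 = 10.14/0.3970 = 25.54 mg/L; combined flow 0.3970 m³/s.
Half-life 19.8 h → k = ln 2 / 19.8 = 0.03501 h⁻¹ = 0.8402 d⁻¹.
First-order decay: C = 25.54·exp(−k·t) = 25.54·0.3117 = 7.962 mg/L.
Second outfall: C = (0.3970·7.962 + 0.04800·155.0)/0.4450 = 23.82 mg/L.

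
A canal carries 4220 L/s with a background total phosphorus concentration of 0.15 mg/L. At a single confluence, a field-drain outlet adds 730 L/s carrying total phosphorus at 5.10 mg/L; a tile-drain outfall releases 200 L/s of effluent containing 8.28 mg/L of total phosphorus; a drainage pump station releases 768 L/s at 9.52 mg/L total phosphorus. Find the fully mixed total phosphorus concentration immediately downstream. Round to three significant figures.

2.25 mg/L

Mixed concentration C = ΣQC/ΣQ = (4220·0.1500 + 730.0·5.100 + 200.0·8.280 + 768.0·9.520) / 5918 = 13320/5918 = 2.251 mg/L.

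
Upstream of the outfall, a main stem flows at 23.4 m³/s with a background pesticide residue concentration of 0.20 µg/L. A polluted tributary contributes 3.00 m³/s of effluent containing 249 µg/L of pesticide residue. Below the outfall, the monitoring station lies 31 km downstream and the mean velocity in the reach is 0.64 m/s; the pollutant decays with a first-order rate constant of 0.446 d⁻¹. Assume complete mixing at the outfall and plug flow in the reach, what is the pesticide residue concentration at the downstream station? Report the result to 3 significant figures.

22.2 µg/L

After mixing, C = (23.40·0.2000 + 3.000·249.0) / 26.40 = 751.7/26.40 = 28.47 µg/L.
Travel time t = 31·1000 / 0.64 = 48440 s = 13.45 h.
First-order decay: C = 28.47·exp(−k·t) = 28.47·0.7788 = 22.17 µg/L.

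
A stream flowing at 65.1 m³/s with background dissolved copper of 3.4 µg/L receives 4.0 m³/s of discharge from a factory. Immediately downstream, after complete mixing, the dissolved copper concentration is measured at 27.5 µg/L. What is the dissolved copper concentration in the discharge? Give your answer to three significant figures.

Mass balance: 65.10·3.400 + 4.000·Cₑ = 69.10·27.50
→ Cₑ = (69.10·27.50 − 65.10·3.400) / 4.000 = 419.7 µg/L.

420 µg/L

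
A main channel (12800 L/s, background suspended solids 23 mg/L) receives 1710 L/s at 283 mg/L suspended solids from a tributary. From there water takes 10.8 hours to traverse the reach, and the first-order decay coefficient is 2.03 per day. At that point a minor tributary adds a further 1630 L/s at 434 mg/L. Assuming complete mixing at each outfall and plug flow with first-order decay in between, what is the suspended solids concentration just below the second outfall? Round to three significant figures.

Mass balance: C = (12800·23.00 + 1710·283.0) / 14510 = 778300/14510 = 53.64 mg/L; combined flow 14510 L/s.
Applying C = C₀e^(−kt): 53.64 × 0.4011 = 21.52 mg/L.
Second outfall: C = (14510·21.52 + 1630·434.0)/16140 = 63.17 mg/L.

63.2 mg/L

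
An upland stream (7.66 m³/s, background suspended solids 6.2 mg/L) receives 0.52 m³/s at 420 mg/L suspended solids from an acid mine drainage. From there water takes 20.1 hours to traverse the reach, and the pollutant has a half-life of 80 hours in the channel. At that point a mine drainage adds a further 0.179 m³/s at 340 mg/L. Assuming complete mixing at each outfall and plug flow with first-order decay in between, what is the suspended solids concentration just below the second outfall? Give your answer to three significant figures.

34.0 mg/L

Mixed concentration C = ΣQC/ΣQ = (7.660·6.200 + 0.5200·420.0) / 8.180 = 265.9/8.180 = 32.51 mg/L; combined flow 8.180 m³/s.
Half-life 80 h → k = ln 2 / 80 = 0.008664 h⁻¹ = 0.2079 d⁻¹.
Decay over the reach: 32.51·exp(−kt) = 32.51·0.8402 = 27.31 mg/L.
At the second outfall, C = (8.180·27.31 + 0.1790·340.0) / (8.180 + 0.1790) = 34.01 mg/L.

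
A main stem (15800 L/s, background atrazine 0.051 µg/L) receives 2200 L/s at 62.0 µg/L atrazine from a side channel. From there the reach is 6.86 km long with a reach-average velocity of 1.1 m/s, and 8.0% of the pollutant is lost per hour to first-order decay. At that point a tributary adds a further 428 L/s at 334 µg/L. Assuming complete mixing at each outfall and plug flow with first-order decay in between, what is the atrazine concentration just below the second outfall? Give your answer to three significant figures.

14.2 µg/L

Mass balance: C = (15800·0.05100 + 2200·62.00) / 18000 = 137200/18000 = 7.623 µg/L; combined flow 18000 L/s.
Travel time t = 6.86·1000 / 1.1 = 6236 s = 1.732 h.
8.0%/h lost → k = −ln(1 − 0.08) = 0.08338 h⁻¹.
Applying C = C₀e^(−kt): 7.623 × 0.8655 = 6.597 µg/L.
Second outfall: C = (18000·6.597 + 428.0·334.0)/18430 = 14.20 µg/L.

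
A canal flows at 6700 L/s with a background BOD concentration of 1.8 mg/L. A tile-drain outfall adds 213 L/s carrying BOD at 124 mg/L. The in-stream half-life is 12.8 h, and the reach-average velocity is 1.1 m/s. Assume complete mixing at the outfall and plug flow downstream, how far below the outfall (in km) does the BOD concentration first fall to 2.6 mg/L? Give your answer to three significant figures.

Conservation of mass: C = (6700·1.800 + 213.0·124.0) / 6913 = 38470/6913 = 5.565 mg/L.
Half-life 12.8 h → k = ln 2 / 12.8 = 0.05415 h⁻¹ = 1.300 d⁻¹.
Set 5.565·exp(−k·t) = 2.6 → t = ln(5.565/2.6)/k = 50590 s = 14.05 h.
Distance = v·t = 1.1·50590 = 55650 m = 55.65 km.

55.7 km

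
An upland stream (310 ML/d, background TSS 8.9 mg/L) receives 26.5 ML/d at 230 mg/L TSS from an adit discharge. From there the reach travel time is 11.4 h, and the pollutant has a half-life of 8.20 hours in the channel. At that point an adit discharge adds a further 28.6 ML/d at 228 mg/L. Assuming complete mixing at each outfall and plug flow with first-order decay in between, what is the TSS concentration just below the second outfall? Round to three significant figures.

27.1 mg/L

Mass balance: C = (310.0·8.900 + 26.50·230.0) / 336.5 = 8854/336.5 = 26.31 mg/L; combined flow 336.5 ML/d.
Half-life 8.20 h → k = ln 2 / 8.20 = 0.08453 h⁻¹ = 2.029 d⁻¹.
After decay, C = 26.31 × e^(−kt) = 26.31 × 0.3815 = 10.04 mg/L.
Second outfall: C = (336.5·10.04 + 28.60·228.0)/365.1 = 27.11 mg/L.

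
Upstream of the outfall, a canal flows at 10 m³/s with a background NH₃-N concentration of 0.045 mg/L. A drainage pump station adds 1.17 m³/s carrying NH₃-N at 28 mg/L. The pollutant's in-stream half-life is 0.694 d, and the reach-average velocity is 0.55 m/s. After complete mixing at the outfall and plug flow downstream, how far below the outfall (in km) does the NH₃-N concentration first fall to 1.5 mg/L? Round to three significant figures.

32.6 km

Mixed concentration C = ΣQC/ΣQ = (10.00·0.04500 + 1.170·28.00) / 11.17 = 33.21/11.17 = 2.973 mg/L.
Half-life 0.694 d → k = ln 2 / 0.694 = 0.9988 d⁻¹.
Set 2.973·exp(−k·t) = 1.5 → t = ln(2.973/1.5)/k = 59180 s = 16.44 h.
Distance = v·t = 0.55·59180 = 32550 m = 32.55 km.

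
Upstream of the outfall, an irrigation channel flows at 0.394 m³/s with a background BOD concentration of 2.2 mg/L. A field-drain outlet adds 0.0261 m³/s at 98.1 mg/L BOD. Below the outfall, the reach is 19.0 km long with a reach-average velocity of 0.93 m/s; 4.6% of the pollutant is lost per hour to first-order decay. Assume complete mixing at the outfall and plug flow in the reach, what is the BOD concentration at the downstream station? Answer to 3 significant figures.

6.24 mg/L

Mixed concentration C = ΣQC/ΣQ = (0.3940·2.200 + 0.02610·98.10) / 0.4201 = 3.427/0.4201 = 8.158 mg/L.
Travel time t = 19.0·1000 / 0.93 = 20430 s = 5.675 h.
4.6%/h lost → k = −ln(1 − 0.046) = 0.04709 h⁻¹.
Decay over the reach: 8.158·exp(−kt) = 8.158·0.7655 = 6.245 mg/L.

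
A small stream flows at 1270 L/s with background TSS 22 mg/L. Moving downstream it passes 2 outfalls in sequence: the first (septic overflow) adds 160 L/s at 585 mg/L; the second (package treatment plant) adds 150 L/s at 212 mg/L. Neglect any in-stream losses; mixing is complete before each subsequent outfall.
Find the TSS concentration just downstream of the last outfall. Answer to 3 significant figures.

Below outfall 1: Q → 1430 L/s, C = (1270·22.00 + 160.0·585.0)/1430 = 84.99 mg/L.
Below outfall 2: Q → 1580 L/s, C = (1430·84.99 + 150.0·212.0)/1580 = 97.05 mg/L.

97.1 mg/L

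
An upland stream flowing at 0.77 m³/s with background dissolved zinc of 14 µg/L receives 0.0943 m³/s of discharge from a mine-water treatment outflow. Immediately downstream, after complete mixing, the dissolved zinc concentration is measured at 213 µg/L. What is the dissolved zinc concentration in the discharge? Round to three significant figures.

Mass balance: 0.7700·14.00 + 0.09430·Cₑ = 0.8643·213.0
→ Cₑ = (0.8643·213.0 − 0.7700·14.00) / 0.09430 = 1838 µg/L.

1840 µg/L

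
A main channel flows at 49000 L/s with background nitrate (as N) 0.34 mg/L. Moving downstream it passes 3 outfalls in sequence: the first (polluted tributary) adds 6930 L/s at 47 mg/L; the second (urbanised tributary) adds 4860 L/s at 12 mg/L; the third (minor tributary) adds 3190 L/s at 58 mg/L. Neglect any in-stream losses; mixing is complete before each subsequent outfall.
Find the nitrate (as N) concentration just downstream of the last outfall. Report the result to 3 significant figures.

9.15 mg/L

Outfall 1: combined Q = 55930 L/s; C = (49000·0.3400 + 6930·47.00)/55930 = 6.121 mg/L.
Outfall 2: combined Q = 60790 L/s; C = (55930·6.121 + 4860·12.00)/60790 = 6.591 mg/L.
Outfall 3: combined Q = 63980 L/s; C = (60790·6.591 + 3190·58.00)/63980 = 9.155 mg/L.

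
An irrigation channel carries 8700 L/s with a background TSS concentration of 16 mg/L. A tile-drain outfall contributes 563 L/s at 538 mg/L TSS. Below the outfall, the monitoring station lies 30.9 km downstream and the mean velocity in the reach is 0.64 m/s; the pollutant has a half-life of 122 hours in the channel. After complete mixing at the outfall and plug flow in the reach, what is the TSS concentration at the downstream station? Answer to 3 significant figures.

Mass balance: C = (8700·16.00 + 563.0·538.0) / 9263 = 442100/9263 = 47.73 mg/L.
Travel time t = 30.9·1000 / 0.64 = 48280 s = 13.41 h.
Half-life 122 h → k = ln 2 / 122 = 0.005682 h⁻¹ = 0.1364 d⁻¹.
Applying C = C₀e^(−kt): 47.73 × 0.9266 = 44.23 mg/L.

44.2 mg/L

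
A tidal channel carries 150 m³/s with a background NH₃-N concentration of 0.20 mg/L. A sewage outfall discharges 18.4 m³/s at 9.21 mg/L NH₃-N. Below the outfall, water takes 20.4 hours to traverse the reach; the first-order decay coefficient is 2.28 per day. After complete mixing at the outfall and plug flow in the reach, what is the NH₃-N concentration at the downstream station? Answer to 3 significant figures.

Mixed concentration C = ΣQC/ΣQ = (150.0·0.2000 + 18.40·9.210) / 168.4 = 199.5/168.4 = 1.184 mg/L.
First-order decay: C = 1.184·exp(−k·t) = 1.184·0.1440 = 0.1706 mg/L.

0.171 mg/L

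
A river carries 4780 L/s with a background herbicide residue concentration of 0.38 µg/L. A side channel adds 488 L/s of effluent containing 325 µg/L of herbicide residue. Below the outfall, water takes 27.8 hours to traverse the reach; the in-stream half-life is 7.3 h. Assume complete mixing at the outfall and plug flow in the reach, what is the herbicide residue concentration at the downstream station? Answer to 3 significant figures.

Mass balance: C = (4780·0.3800 + 488.0·325.0) / 5268 = 160400/5268 = 30.45 µg/L.
Half-life 7.3 h → k = ln 2 / 7.3 = 0.09495 h⁻¹ = 2.279 d⁻¹.
First-order decay: C = 30.45·exp(−k·t) = 30.45·0.07139 = 2.174 µg/L.

2.17 µg/L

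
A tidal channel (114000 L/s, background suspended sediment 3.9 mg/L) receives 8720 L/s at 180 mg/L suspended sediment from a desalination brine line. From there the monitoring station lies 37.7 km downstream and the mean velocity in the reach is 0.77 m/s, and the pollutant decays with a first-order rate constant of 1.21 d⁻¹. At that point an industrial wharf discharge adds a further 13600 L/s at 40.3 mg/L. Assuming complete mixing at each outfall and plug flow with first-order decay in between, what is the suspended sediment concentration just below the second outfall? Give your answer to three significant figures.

11.5 mg/L

Conservation of mass: C = (114000·3.900 + 8720·180.0) / 122700 = 2014000/122700 = 16.41 mg/L; combined flow 122700 L/s.
Travel time t = 37.7·1000 / 0.77 = 48960 s = 13.60 h.
Applying C = C₀e^(−kt): 16.41 × 0.5037 = 8.268 mg/L.
Second outfall: C = (122700·8.268 + 13600·40.30)/136300 = 11.46 mg/L.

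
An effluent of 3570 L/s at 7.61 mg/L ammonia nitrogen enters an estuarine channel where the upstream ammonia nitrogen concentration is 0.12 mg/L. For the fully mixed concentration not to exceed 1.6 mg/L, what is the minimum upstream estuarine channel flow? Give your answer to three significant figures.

14500 L/s

Set C_mix = 1.6: (Q·0.1200 + 3570·7.610) / (Q + 3570) = 1.6
→ Q = 3570·(7.610 − 1.6)/(1.6 − 0.1200) = 14500 L/s.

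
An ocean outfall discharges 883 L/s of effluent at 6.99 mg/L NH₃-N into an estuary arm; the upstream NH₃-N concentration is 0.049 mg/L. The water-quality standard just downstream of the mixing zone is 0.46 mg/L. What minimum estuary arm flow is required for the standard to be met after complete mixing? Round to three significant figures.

14000 L/s

Set C_mix = 0.46: (Q·0.04900 + 883.0·6.990) / (Q + 883.0) = 0.46
→ Q = 883.0·(6.990 − 0.46)/(0.46 − 0.04900) = 14030 L/s.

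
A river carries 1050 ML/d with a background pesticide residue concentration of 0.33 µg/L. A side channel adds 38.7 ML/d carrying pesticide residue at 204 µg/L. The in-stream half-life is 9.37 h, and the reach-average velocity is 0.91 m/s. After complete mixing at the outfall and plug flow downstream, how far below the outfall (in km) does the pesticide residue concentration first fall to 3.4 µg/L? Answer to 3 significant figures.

Flow-weighted average: C = (1050·0.3300 + 38.70·204.0) / 1089 = 8241/1089 = 7.570 µg/L.
Half-life 9.37 h → k = ln 2 / 9.37 = 0.07398 h⁻¹ = 1.775 d⁻¹.
Set 7.570·exp(−k·t) = 3.4 → t = ln(7.570/3.4)/k = 38950 s = 10.82 h.
Distance = v·t = 0.91·38950 = 35450 m = 35.45 km.

35.4 km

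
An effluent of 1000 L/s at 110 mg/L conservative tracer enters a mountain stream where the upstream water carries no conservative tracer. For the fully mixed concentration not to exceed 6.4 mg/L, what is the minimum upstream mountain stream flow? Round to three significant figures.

Set C_mix = 6.4: (Q·0 + 1000·110.0) / (Q + 1000) = 6.4
→ Q = 1000·(110.0 − 6.4)/(6.4 − 0) = 16190 L/s.

16200 L/s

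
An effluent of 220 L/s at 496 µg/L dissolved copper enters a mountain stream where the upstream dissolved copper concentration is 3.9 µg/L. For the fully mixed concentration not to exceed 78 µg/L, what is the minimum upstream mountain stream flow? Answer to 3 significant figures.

1240 L/s

Set C_mix = 78: (Q·3.900 + 220.0·496.0) / (Q + 220.0) = 78
→ Q = 220.0·(496.0 − 78)/(78 − 3.900) = 1241 L/s.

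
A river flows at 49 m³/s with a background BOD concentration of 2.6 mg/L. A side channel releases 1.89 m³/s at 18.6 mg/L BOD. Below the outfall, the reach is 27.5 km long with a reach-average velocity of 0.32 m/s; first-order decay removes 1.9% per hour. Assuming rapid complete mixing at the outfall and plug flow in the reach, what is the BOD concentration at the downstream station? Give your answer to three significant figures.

Conservation of mass: C = (49.00·2.600 + 1.890·18.60) / 50.89 = 162.6/50.89 = 3.194 mg/L.
Travel time t = 27.5·1000 / 0.32 = 85940 s = 23.87 h.
1.9%/h lost → k = −ln(1 − 0.019) = 0.01918 h⁻¹.
After decay, C = 3.194 × e^(−kt) = 3.194 × 0.6326 = 2.021 mg/L.

2.02 mg/L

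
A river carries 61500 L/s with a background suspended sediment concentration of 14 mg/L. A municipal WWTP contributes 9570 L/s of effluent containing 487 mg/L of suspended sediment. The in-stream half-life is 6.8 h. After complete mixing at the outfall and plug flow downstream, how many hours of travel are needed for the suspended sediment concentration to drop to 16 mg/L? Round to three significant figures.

15.5 h

Conservation of mass: C = (61500·14.00 + 9570·487.0) / 71070 = 5522000/71070 = 77.69 mg/L.
Half-life 6.8 h → k = ln 2 / 6.8 = 0.1019 h⁻¹ = 2.446 d⁻¹.
77.69·exp(−k·t) = 16 → t = ln(77.69/16)/k = 55810 s = 15.50 h.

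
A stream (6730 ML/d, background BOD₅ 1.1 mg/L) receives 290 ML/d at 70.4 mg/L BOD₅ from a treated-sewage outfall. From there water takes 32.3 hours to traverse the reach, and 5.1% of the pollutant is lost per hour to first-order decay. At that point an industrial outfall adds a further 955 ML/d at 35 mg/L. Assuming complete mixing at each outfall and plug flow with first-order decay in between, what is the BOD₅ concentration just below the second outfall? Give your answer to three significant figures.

Conservation of mass: C = (6730·1.100 + 290.0·70.40) / 7020 = 27820/7020 = 3.963 mg/L; combined flow 7020 ML/d.
5.1%/h lost → k = −ln(1 − 0.051) = 0.05235 h⁻¹.
First-order decay: C = 3.963·exp(−k·t) = 3.963·0.1844 = 0.7306 mg/L.
At the second outfall, C = (7020·0.7306 + 955.0·35.00) / (7020 + 955.0) = 4.834 mg/L.

4.83 mg/L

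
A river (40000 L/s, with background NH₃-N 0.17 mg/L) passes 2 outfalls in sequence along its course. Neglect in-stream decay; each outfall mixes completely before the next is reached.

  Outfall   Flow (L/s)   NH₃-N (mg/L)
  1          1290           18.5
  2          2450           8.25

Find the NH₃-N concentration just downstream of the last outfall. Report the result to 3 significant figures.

Outfall 1: combined Q = 41290 L/s; C = (40000·0.1700 + 1290·18.50)/41290 = 0.7427 mg/L.
Outfall 2: combined Q = 43740 L/s; C = (41290·0.7427 + 2450·8.250)/43740 = 1.163 mg/L.

1.16 mg/L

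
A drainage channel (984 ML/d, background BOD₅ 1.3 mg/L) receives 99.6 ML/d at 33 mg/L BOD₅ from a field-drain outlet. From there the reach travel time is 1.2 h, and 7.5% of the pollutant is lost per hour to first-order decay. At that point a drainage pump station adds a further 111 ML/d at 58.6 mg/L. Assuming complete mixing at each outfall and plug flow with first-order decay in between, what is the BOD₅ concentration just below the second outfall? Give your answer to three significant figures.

8.93 mg/L

Mass balance: C = (984.0·1.300 + 99.60·33.00) / 1084 = 4566/1084 = 4.214 mg/L; combined flow 1084 ML/d.
7.5%/h lost → k = −ln(1 − 0.075) = 0.07796 h⁻¹.
First-order decay: C = 4.214·exp(−k·t) = 4.214·0.9107 = 3.837 mg/L.
Second outfall: C = (1084·3.837 + 111.0·58.60)/1195 = 8.926 mg/L.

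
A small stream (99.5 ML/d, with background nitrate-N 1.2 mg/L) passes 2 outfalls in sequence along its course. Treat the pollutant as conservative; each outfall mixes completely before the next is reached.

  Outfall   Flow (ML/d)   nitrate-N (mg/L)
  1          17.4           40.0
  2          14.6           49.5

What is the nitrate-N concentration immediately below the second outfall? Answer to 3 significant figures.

Below outfall 1: Q → 116.9 ML/d, C = (99.50·1.200 + 17.40·40.00)/116.9 = 6.975 mg/L.
Below outfall 2: Q → 131.5 ML/d, C = (116.9·6.975 + 14.60·49.50)/131.5 = 11.70 mg/L.

11.7 mg/L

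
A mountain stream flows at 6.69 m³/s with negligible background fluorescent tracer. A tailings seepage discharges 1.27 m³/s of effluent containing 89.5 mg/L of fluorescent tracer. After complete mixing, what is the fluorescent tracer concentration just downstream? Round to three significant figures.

14.3 mg/L

After mixing, C = (6.690·0 + 1.270·89.50) / 7.960 = 113.7/7.960 = 14.28 mg/L.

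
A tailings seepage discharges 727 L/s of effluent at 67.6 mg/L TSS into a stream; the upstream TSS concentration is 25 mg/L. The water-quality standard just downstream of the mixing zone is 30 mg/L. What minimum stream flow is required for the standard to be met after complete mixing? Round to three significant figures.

5470 L/s

Set C_mix = 30: (Q·25.00 + 727.0·67.60) / (Q + 727.0) = 30
→ Q = 727.0·(67.60 − 30)/(30 − 25.00) = 5467 L/s.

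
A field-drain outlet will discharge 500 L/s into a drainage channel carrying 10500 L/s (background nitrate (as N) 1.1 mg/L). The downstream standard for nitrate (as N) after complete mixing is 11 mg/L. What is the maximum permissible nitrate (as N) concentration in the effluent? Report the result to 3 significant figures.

219 mg/L

At the limit, (Qr·Cr + Qe·Cₑ)/(Qr + Qe) = 11:
Cₑ = (11000·11 − 10500·1.100) / 500.0 = 218.9 mg/L.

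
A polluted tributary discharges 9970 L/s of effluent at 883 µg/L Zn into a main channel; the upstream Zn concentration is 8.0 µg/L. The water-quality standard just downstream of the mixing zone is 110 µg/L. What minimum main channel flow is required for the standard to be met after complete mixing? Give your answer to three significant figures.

75600 L/s

Set C_mix = 110: (Q·8.000 + 9970·883.0) / (Q + 9970) = 110
→ Q = 9970·(883.0 − 110)/(110 − 8.000) = 75560 L/s.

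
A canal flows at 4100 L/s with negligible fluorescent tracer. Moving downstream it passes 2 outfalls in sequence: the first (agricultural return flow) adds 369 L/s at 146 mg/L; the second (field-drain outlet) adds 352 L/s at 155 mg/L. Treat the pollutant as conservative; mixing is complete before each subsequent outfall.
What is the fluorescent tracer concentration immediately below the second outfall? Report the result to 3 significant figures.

After outfall 1: Q = 4100 + 369.0 = 4469 L/s; C = (4100·0 + 369.0·146.0)/4469 = 12.06 mg/L.
After outfall 2: Q = 4469 + 352.0 = 4821 L/s; C = (4469·12.06 + 352.0·155.0)/4821 = 22.49 mg/L.

22.5 mg/L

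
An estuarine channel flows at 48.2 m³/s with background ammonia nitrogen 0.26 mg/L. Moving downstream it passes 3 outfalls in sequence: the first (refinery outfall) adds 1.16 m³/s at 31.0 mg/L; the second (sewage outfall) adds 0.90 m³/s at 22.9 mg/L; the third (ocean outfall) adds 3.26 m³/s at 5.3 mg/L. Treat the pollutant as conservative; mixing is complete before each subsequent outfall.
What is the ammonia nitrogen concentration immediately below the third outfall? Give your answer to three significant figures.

1.61 mg/L

Below outfall 1: Q → 49.36 m³/s, C = (48.20·0.2600 + 1.160·31.00)/49.36 = 0.9824 mg/L.
Below outfall 2: Q → 50.26 m³/s, C = (49.36·0.9824 + 0.9000·22.90)/50.26 = 1.375 mg/L.
Below outfall 3: Q → 53.52 m³/s, C = (50.26·1.375 + 3.260·5.300)/53.52 = 1.614 mg/L.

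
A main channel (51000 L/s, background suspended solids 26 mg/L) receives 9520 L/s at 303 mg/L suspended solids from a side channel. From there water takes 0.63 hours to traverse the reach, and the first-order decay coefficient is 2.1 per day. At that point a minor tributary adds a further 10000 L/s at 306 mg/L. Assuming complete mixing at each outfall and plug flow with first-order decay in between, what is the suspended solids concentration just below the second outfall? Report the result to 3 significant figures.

Conservation of mass: C = (51000·26.00 + 9520·303.0) / 60520 = 4211000/60520 = 69.57 mg/L; combined flow 60520 L/s.
First-order decay: C = 69.57·exp(−k·t) = 69.57·0.9464 = 65.84 mg/L.
At the second outfall, C = (60520·65.84 + 10000·306.0) / (60520 + 10000) = 99.90 mg/L.

99.9 mg/L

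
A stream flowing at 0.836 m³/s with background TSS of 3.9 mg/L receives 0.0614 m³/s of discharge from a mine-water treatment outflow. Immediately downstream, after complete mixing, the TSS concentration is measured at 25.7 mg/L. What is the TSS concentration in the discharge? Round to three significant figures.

323 mg/L

Mass balance: 0.8360·3.900 + 0.06140·Cₑ = 0.8974·25.70
→ Cₑ = (0.8974·25.70 − 0.8360·3.900) / 0.06140 = 322.5 mg/L.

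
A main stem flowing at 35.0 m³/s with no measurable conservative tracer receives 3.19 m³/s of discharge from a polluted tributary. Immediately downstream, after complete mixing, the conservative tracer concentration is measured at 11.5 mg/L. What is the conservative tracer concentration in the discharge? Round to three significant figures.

138 mg/L

Mass balance: 35.00·0 + 3.190·Cₑ = 38.19·11.50
→ Cₑ = (38.19·11.50 − 35.00·0) / 3.190 = 137.7 mg/L.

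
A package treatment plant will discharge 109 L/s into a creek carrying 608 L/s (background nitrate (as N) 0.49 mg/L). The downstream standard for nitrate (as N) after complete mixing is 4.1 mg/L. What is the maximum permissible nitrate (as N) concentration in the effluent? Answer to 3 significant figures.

At the limit, (Qr·Cr + Qe·Cₑ)/(Qr + Qe) = 4.1:
Cₑ = (717.0·4.1 − 608.0·0.4900) / 109.0 = 24.24 mg/L.

24.2 mg/L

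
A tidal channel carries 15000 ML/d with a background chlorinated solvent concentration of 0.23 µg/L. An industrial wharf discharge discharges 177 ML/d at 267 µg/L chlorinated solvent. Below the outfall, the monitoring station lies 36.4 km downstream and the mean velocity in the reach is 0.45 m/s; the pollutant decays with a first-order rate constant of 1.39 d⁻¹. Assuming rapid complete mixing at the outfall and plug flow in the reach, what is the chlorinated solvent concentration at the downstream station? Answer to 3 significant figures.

0.909 µg/L

Mixed concentration C = ΣQC/ΣQ = (15000·0.2300 + 177.0·267.0) / 15180 = 50710/15180 = 3.341 µg/L.
Travel time t = 36.4·1000 / 0.45 = 80890 s = 22.47 h.
First-order decay: C = 3.341·exp(−k·t) = 3.341·0.2722 = 0.9094 µg/L.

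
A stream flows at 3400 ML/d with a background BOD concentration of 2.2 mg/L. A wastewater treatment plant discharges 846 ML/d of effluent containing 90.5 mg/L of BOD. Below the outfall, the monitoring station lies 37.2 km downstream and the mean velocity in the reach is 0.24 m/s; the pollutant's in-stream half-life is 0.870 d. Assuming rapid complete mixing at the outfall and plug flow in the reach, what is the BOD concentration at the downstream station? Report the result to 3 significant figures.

4.74 mg/L

Mixed concentration C = ΣQC/ΣQ = (3400·2.200 + 846.0·90.50) / 4246 = 84040/4246 = 19.79 mg/L.
Travel time t = 37.2·1000 / 0.24 = 155000 s = 43.06 h.
Half-life 0.870 d → k = ln 2 / 0.870 = 0.7967 d⁻¹.
After decay, C = 19.79 × e^(−kt) = 19.79 × 0.2395 = 4.740 mg/L.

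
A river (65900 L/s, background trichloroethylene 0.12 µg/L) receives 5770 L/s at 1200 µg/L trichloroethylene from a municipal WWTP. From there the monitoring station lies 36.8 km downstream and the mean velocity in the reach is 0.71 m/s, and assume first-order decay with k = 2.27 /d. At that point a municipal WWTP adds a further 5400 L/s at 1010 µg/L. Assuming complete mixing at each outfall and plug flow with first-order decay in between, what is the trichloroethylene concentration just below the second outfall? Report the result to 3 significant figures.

93.8 µg/L

After mixing, C = (65900·0.1200 + 5770·1200) / 71670 = 6932000/71670 = 96.72 µg/L; combined flow 71670 L/s.
Travel time t = 36.8·1000 / 0.71 = 51830 s = 14.40 h.
First-order decay: C = 96.72·exp(−k·t) = 96.72·0.2562 = 24.78 µg/L.
Second outfall: C = (71670·24.78 + 5400·1010)/77070 = 93.81 µg/L.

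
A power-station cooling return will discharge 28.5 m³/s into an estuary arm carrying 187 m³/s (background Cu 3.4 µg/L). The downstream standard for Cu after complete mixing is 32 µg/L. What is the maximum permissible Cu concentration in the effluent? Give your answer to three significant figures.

At the limit, (Qr·Cr + Qe·Cₑ)/(Qr + Qe) = 32:
Cₑ = (215.5·32 − 187.0·3.400) / 28.50 = 219.7 µg/L.

220 µg/L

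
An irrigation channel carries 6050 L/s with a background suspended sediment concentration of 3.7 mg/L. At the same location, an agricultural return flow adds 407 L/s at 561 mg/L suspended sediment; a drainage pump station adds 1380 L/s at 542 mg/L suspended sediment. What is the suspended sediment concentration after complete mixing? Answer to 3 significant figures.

127 mg/L

Mixed concentration C = ΣQC/ΣQ = (6050·3.700 + 407.0·561.0 + 1380·542.0) / 7837 = 998700/7837 = 127.4 mg/L.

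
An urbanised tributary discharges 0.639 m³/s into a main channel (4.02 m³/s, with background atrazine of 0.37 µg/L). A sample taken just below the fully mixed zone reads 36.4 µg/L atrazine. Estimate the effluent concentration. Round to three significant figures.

Mass balance: 4.020·0.3700 + 0.6390·Cₑ = 4.659·36.40
→ Cₑ = (4.659·36.40 − 4.020·0.3700) / 0.6390 = 263.1 µg/L.

263 µg/L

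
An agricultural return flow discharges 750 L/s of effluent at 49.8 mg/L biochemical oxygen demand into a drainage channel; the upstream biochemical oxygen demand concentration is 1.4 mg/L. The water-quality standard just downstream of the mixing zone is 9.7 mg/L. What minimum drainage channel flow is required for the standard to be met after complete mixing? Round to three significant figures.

Set C_mix = 9.7: (Q·1.400 + 750.0·49.80) / (Q + 750.0) = 9.7
→ Q = 750.0·(49.80 − 9.7)/(9.7 − 1.400) = 3623 L/s.

3620 L/s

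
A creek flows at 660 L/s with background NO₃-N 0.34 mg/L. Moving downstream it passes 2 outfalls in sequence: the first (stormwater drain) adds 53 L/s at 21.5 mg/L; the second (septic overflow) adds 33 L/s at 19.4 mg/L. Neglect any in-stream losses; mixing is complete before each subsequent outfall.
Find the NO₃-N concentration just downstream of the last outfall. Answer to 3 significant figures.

Below outfall 1: Q → 713.0 L/s, C = (660.0·0.3400 + 53.00·21.50)/713.0 = 1.913 mg/L.
Below outfall 2: Q → 746.0 L/s, C = (713.0·1.913 + 33.00·19.40)/746.0 = 2.686 mg/L.

2.69 mg/L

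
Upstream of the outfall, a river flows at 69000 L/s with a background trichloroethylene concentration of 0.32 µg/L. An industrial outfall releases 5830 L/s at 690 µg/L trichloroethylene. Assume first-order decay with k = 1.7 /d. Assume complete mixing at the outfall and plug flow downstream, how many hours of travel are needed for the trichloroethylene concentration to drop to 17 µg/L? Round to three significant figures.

16.3 h

Mixed concentration C = ΣQC/ΣQ = (69000·0.3200 + 5830·690.0) / 74830 = 4045000/74830 = 54.05 µg/L.
54.05·exp(−k·t) = 17 → t = ln(54.05/17)/k = 58790 s = 16.33 h.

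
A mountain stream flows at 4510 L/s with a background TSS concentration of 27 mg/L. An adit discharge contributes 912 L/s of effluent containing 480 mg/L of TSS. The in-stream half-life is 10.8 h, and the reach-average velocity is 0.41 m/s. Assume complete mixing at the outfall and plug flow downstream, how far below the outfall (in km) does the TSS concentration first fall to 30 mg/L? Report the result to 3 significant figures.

Mass balance: C = (4510·27.00 + 912.0·480.0) / 5422 = 559500/5422 = 103.2 mg/L.
Half-life 10.8 h → k = ln 2 / 10.8 = 0.06418 h⁻¹ = 1.540 d⁻¹.
Set 103.2·exp(−k·t) = 30 → t = ln(103.2/30)/k = 69300 s = 19.25 h.
Distance = v·t = 0.41·69300 = 28410 m = 28.41 km.

28.4 km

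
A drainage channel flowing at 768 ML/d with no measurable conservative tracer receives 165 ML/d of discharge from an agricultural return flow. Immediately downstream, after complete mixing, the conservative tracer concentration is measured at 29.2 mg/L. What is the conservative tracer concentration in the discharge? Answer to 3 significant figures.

Mass balance: 768.0·0 + 165.0·Cₑ = 933.0·29.20
→ Cₑ = (933.0·29.20 − 768.0·0) / 165.0 = 165.1 mg/L.

165 mg/L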